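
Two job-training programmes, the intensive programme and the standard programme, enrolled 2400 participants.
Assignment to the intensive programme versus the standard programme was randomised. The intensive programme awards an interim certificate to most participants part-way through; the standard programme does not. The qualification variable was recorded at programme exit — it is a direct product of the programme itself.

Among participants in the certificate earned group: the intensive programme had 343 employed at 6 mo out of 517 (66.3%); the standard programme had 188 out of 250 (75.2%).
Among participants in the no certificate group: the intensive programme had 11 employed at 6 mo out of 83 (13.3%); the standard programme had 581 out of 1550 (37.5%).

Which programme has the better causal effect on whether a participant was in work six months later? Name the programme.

Qualification attained during the programme here is a post-treatment variable shaped by the programme; conditioning on it would introduce bias rather than remove it. The overall comparison is the causal one.
Pooled: the intensive programme 59.0% vs the standard programme 42.7%; the intensive programme is higher overall.

the intensive programme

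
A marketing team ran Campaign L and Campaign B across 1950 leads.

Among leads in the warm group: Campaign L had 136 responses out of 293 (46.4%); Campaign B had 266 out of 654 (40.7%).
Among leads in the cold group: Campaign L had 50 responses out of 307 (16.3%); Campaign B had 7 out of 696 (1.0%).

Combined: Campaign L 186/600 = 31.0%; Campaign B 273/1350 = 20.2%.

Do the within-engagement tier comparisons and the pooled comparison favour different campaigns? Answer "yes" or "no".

no

Within each engagement tier level (warm 46.4% vs 40.7%; cold 16.3% vs 1.0%), Campaign L has the higher rate every time. Pooled: 31.0% vs 20.2% — Campaign L has the higher rate overall. They agree.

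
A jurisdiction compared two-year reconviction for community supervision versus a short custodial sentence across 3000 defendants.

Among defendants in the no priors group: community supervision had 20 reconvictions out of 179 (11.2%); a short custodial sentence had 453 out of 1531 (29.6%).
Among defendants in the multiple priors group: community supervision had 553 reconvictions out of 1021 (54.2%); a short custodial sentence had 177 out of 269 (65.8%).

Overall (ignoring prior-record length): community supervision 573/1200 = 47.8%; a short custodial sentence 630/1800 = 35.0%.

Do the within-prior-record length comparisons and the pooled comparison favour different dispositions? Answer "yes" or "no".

yes

Within each prior-record length level (no priors 11.2% vs 29.6%; multiple priors 54.2% vs 65.8%), community supervision has the lower rate every time. Pooled: 47.8% vs 35.0% — a short custodial sentence has the lower rate overall. The two comparisons disagree.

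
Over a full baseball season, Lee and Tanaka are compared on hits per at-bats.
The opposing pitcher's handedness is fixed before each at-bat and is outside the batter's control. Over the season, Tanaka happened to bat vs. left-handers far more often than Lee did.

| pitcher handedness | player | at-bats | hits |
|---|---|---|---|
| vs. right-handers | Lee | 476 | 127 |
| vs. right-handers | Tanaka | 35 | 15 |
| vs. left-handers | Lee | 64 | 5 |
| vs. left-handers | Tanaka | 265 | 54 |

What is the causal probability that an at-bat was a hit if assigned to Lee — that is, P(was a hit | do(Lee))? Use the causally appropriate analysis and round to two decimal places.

Pitcher handedness satisfies the back-door criterion: it is not a descendant of the player, and it blocks the spurious path from player to outcome. Adjusting for it (i.e., using the within-pitcher handedness rates) gives the causal effect.
Standardising Lee to the population pitcher handedness mix: 0.608·127/476 + 0.392·5/64 = 0.193.

0.19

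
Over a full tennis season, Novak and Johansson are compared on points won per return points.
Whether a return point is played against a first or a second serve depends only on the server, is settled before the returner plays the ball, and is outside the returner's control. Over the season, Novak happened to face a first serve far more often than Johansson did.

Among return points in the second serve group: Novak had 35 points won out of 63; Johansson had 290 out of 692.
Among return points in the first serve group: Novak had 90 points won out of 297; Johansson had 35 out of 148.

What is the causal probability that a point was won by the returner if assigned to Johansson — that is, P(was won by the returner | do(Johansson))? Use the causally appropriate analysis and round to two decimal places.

0.35

Novak is higher inside every serve type stratum but Johansson is higher in aggregate. Whether to stratify depends on how serve type relates to the player.
Since serve type is a pre-existing factor (not a product of the player) and it affects the outcome on its own, it is a confounder. The stratified rates, not the pooled rate, identify the causal effect.
Standardising Johansson to the population serve type mix: 0.629·290/692 + 0.371·35/148 = 0.351.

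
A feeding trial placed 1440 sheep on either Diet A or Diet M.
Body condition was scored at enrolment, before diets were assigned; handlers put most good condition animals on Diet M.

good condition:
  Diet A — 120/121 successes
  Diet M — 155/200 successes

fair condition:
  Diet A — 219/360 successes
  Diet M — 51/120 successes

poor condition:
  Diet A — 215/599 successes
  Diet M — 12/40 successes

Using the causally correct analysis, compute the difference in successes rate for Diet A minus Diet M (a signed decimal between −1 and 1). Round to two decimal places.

+0.14

Starting body condition is set before the diet has any effect — it is not caused by the diet — and it independently drives the outcome. That makes it a confounder, so the causal comparison is within starting body condition levels.
Adjusting over the population distribution of starting body condition: 0.223·(0.992−0.775) + 0.333·(0.608−0.425) + 0.444·(0.359−0.300) = +0.136.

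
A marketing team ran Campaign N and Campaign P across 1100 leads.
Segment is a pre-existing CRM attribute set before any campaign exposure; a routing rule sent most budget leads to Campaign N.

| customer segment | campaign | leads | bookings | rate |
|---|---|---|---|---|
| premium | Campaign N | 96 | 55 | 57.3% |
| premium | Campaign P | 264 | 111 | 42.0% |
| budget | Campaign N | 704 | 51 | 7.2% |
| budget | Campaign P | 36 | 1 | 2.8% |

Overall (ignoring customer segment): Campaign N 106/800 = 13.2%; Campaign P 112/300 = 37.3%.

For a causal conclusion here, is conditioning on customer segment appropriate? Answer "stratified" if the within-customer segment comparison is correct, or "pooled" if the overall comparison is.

stratified

The stratified and pooled comparisons disagree (Campaign N wins within each customer segment; Campaign P wins overall), so the answer turns on the causal role of customer segment.
Customer segment differs across campaigns for reasons unrelated to any effect of the campaign itself, and it separately predicts the outcome — a classic confounder. We must compare within customer segment levels.
Within each level — premium: 57.3% vs 42.0%; budget: 7.2% vs 2.8% — Campaign N is higher every time.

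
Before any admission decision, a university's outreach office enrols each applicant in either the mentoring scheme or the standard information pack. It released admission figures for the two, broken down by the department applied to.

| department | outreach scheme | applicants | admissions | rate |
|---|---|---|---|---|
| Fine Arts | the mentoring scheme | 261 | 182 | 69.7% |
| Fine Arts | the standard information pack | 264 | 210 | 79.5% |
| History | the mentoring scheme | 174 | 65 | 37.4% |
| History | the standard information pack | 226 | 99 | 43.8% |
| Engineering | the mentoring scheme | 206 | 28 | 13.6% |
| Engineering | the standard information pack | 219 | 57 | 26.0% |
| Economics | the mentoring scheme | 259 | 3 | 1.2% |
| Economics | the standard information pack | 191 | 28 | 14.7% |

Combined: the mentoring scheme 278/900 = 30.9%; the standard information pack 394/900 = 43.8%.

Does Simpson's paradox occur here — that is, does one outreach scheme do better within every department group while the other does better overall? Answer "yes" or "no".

Within each department level (Fine Arts 69.7% vs 79.5%; History 37.4% vs 43.8%; Engineering 13.6% vs 26.0%; Economics 1.2% vs 14.7%), the standard information pack has the higher rate every time. Pooled: 30.9% vs 43.8% — the standard information pack has the higher rate overall. They agree.

no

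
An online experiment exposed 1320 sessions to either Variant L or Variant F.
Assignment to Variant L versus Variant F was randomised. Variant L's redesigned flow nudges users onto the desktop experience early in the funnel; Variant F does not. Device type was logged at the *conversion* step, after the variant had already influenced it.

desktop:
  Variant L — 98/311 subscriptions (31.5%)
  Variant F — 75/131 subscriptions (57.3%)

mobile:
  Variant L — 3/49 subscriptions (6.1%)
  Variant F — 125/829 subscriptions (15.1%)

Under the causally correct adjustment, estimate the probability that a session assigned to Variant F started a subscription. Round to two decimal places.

0.21

Within every device type level Variant F has the higher rate, yet pooled Variant L does — Simpson's reversal.
Device type is recorded after the variant and is itself shifted by it — it sits on the causal path from variant to outcome. Conditioning on a mediator would strip out part of the effect we want; the pooled comparison gives the total causal effect.
So P(outcome | do(Variant F)) is just the pooled rate for Variant F: 200/960 = 0.208.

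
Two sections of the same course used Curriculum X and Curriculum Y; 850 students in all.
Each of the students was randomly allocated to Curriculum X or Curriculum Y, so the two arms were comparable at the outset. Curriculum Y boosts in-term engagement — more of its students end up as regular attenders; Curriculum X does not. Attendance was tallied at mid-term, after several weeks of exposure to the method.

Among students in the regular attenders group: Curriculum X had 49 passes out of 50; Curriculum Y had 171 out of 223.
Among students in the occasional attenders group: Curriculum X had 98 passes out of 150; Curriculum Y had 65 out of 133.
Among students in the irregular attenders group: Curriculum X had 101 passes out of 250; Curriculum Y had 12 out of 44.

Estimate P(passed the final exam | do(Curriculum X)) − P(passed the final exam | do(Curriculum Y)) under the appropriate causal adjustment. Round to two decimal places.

-0.07

Mid-term attendance here is a post-treatment variable shaped by the teaching method; conditioning on it would introduce bias rather than remove it. The overall comparison is the causal one.
The causal difference is the pooled difference: 0.551 − 0.620 = -0.069.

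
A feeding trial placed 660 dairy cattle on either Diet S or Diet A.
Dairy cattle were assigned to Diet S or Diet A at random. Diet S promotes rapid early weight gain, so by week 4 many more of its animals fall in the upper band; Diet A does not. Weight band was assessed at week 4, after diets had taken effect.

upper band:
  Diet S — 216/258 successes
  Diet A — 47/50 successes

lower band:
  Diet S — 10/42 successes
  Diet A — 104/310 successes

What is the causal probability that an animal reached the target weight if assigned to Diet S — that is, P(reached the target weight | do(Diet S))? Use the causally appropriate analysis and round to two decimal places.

The stratified and pooled comparisons disagree (Diet A wins within each week-4 weight band; Diet S wins overall), so the answer turns on the causal role of week-4 weight band.
Week-4 weight band here is a post-treatment variable shaped by the diet; conditioning on it would introduce bias rather than remove it. The overall comparison is the causal one.
So P(outcome | do(Diet S)) is just the pooled rate for Diet S: 226/300 = 0.753.

0.75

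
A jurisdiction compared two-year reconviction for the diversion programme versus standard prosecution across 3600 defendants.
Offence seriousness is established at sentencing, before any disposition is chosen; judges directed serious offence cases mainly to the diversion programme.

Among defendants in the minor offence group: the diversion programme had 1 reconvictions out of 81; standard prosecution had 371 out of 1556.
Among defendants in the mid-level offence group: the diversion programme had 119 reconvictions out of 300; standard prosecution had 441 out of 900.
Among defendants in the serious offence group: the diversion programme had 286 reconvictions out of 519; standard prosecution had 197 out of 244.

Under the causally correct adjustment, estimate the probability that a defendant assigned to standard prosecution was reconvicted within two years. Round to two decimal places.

0.44

The offence seriousness-specific comparison favours the diversion programme throughout, but the pooled figures favour standard prosecution. The question is whether to condition on offence seriousness.
Since offence seriousness is a pre-existing factor (not a product of the disposition) and it affects the outcome on its own, it is a confounder. The stratified rates, not the pooled rate, identify the causal effect.
Standardising standard prosecution to the population offence seriousness mix: 0.455·371/1556 + 0.333·441/900 + 0.212·197/244 = 0.443.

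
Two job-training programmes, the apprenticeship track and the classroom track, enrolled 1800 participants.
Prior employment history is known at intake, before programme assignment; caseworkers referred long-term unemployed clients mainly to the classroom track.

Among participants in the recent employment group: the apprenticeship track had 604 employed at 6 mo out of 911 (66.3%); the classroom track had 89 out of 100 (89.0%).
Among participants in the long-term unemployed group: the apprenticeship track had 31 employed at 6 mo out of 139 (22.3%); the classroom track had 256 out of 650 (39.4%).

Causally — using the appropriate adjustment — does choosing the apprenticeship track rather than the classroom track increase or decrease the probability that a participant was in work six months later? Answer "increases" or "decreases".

decreases

Nothing the programme does changes prior employment history; the imbalance is an allocation artefact. With prior employment history also predicting the outcome, the pooled figure is confounded, and the within-stratum comparison is the causal one.
Within each level — recent employment: 66.3% vs 89.0%; long-term unemployed: 22.3% vs 39.4% — the classroom track is higher every time.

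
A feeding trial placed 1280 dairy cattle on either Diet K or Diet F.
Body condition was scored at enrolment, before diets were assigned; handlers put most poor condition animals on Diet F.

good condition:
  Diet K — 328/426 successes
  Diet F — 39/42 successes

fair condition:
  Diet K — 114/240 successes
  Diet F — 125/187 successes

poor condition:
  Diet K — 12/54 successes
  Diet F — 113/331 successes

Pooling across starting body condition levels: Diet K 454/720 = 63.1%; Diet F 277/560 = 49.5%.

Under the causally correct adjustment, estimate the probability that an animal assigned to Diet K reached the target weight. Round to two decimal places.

0.51

The imbalance in starting body condition arose from how dairy cattle were allocated, not from anything the diet did; and starting body condition independently affects the outcome. The pooled gap is confounded — condition on starting body condition.
Standardising Diet K to the population starting body condition mix: 0.366·328/426 + 0.334·114/240 + 0.301·12/54 = 0.507.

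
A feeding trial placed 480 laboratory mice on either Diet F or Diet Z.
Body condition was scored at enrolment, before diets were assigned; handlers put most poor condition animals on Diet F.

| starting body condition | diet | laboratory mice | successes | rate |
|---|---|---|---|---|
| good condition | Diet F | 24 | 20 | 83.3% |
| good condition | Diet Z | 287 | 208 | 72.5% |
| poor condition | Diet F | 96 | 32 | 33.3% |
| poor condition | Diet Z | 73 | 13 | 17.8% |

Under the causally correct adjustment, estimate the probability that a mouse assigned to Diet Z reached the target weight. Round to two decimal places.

0.53

The imbalance in starting body condition arose from how laboratory mice were allocated, not from anything the diet did; and starting body condition independently affects the outcome. The pooled gap is confounded — condition on starting body condition.
Standardising Diet Z to the population starting body condition mix: 0.648·208/287 + 0.352·13/73 = 0.532.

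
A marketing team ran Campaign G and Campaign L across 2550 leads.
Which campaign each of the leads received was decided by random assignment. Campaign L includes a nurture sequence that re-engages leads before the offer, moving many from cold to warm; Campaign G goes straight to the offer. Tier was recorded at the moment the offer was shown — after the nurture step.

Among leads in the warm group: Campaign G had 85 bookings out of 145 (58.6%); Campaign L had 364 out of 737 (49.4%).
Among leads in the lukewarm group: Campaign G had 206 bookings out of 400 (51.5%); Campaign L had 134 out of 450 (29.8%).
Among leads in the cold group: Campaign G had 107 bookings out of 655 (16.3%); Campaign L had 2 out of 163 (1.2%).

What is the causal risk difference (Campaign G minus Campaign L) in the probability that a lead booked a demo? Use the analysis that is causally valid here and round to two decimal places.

Campaign G is higher inside every engagement tier stratum but Campaign L is higher in aggregate. Whether to stratify depends on how engagement tier relates to the campaign.
Engagement tier lies on the pathway campaign → engagement tier → outcome, so adjusting for it blocks the indirect effect. For the total causal effect of campaign, use the unadjusted pooled rates.
The causal difference is the pooled difference: 0.332 − 0.370 = -0.039.

-0.04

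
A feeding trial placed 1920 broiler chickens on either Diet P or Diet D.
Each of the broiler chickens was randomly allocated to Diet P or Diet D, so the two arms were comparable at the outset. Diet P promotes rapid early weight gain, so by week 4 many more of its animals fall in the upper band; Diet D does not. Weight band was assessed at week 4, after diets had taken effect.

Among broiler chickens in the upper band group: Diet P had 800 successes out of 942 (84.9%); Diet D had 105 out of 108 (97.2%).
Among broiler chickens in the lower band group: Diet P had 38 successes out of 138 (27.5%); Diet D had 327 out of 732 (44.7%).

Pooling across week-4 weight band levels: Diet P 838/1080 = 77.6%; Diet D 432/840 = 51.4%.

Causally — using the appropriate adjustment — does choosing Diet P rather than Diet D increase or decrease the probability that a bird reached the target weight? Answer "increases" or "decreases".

increases

The stratified and pooled comparisons disagree (Diet D wins within each week-4 weight band; Diet P wins overall), so the answer turns on the causal role of week-4 weight band.
The distribution of week-4 weight band is itself part of what the diet does — it is an intermediate outcome. Holding it fixed would remove that part of the effect; the total effect is the pooled difference.
Pooled: Diet P 77.6% vs Diet D 51.4%; Diet P is higher overall.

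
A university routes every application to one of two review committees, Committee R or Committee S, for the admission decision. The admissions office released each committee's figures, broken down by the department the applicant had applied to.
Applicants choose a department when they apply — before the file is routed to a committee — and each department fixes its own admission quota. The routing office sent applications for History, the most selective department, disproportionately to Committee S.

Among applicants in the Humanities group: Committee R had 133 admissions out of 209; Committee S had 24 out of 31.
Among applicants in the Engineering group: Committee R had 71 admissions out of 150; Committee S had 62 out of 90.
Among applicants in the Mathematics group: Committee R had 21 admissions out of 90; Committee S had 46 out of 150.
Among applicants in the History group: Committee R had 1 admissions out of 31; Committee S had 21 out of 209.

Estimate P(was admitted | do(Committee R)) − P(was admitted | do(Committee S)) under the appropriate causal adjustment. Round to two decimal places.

Nothing the review committee does changes department; the imbalance is an allocation artefact. With department also predicting the outcome, the pooled figure is confounded, and the within-stratum comparison is the causal one.
Adjusting over the population distribution of department: 0.250·(0.636−0.774) + 0.250·(0.473−0.689) + 0.250·(0.233−0.307) + 0.250·(0.032−0.100) = -0.124.

-0.12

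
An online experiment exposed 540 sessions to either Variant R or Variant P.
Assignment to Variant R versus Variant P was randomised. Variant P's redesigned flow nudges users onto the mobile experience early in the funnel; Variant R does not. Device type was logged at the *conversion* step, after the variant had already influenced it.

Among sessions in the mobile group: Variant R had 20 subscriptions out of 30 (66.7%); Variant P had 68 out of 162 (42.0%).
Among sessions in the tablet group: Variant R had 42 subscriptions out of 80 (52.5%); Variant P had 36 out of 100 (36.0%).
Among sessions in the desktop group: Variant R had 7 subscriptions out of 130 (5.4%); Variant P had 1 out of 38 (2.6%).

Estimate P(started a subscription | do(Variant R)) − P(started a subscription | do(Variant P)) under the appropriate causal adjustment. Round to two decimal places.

The stratified and pooled comparisons disagree (Variant R wins within each device type; Variant P wins overall), so the answer turns on the causal role of device type.
Device type lies on the pathway variant → device type → outcome, so adjusting for it blocks the indirect effect. For the total causal effect of variant, use the unadjusted pooled rates.
The causal difference is the pooled difference: 0.287 − 0.350 = -0.062.

-0.06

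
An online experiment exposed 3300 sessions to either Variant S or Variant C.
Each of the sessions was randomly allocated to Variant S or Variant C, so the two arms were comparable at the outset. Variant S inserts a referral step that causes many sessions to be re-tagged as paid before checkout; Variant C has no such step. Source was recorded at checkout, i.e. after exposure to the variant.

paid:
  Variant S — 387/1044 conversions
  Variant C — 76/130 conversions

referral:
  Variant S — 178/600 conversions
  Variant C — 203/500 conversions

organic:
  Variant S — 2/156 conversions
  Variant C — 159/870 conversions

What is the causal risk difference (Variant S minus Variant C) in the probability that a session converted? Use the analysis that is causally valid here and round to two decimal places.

+0.02

Traffic source here is a post-treatment variable shaped by the variant; conditioning on it would introduce bias rather than remove it. The overall comparison is the causal one.
The causal difference is the pooled difference: 0.315 − 0.292 = +0.023.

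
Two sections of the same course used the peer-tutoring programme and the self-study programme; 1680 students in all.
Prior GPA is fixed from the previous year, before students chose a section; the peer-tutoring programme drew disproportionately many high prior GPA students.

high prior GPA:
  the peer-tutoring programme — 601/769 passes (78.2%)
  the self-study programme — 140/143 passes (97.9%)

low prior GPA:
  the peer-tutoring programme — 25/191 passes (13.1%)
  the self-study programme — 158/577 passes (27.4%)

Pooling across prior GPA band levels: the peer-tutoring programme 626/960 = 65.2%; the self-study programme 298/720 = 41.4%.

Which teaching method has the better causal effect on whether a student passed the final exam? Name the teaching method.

Within every prior GPA band level the self-study programme has the higher rate, yet pooled the peer-tutoring programme does — Simpson's reversal.
Nothing the teaching method does changes prior GPA band; the imbalance is an allocation artefact. With prior GPA band also predicting the outcome, the pooled figure is confounded, and the within-stratum comparison is the causal one.
Within each level — high prior GPA: 78.2% vs 97.9%; low prior GPA: 13.1% vs 27.4% — the self-study programme is higher every time.

the self-study programme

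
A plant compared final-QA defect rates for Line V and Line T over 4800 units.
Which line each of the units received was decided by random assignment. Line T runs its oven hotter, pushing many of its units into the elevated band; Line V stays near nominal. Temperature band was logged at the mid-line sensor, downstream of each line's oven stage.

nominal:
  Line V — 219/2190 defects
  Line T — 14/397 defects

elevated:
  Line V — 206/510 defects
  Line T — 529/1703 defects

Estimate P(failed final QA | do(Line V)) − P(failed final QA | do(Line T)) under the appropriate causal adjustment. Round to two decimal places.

The in-process temperature band-specific comparison favours Line T throughout, but the pooled figures favour Line V. The question is whether to condition on in-process temperature band.
In-process temperature band lies on the pathway line → in-process temperature band → outcome, so adjusting for it blocks the indirect effect. For the total causal effect of line, use the unadjusted pooled rates.
The causal difference is the pooled difference: 0.157 − 0.259 = -0.101.

-0.10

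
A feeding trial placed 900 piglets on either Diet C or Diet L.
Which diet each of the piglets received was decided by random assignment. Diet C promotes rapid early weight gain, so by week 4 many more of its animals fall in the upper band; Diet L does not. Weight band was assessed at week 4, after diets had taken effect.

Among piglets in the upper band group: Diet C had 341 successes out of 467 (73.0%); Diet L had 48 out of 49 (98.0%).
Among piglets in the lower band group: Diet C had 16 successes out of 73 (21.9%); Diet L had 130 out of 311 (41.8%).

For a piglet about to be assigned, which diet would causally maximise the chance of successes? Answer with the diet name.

Diet C

Week-4 weight band is downstream of the diet. One should not condition on a consequence of treatment, so the overall rates are the right comparison.
Pooled: Diet C 66.1% vs Diet L 49.4%; Diet C is higher overall.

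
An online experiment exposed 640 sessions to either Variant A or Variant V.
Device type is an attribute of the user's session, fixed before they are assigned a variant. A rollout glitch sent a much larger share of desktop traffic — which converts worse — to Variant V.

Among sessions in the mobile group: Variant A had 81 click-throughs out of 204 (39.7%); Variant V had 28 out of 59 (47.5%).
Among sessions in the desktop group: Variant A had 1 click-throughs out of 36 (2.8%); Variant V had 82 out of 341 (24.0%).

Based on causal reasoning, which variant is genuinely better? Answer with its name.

Variant V

Within every device type level Variant V has the higher rate, yet pooled Variant A does — Simpson's reversal.
Device type is set before the variant has any effect — it is not caused by the variant — and it independently drives the outcome. That makes it a confounder, so the causal comparison is within device type levels.
Within each level — mobile: 39.7% vs 47.5%; desktop: 2.8% vs 24.0% — Variant V is higher every time.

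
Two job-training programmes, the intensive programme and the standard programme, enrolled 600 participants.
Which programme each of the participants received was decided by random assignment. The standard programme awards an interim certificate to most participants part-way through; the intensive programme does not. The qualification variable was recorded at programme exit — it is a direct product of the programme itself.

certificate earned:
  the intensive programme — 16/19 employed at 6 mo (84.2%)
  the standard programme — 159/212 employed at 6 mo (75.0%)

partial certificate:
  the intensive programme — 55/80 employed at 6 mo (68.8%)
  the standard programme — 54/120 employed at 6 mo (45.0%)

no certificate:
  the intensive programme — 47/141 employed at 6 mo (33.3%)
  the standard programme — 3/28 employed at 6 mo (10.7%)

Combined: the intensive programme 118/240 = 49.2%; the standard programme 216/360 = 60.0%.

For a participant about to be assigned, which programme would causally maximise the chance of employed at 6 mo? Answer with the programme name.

the standard programme

Qualification attained during the programme here is a post-treatment variable shaped by the programme; conditioning on it would introduce bias rather than remove it. The overall comparison is the causal one.
Pooled: the intensive programme 49.2% vs the standard programme 60.0%; the standard programme is higher overall.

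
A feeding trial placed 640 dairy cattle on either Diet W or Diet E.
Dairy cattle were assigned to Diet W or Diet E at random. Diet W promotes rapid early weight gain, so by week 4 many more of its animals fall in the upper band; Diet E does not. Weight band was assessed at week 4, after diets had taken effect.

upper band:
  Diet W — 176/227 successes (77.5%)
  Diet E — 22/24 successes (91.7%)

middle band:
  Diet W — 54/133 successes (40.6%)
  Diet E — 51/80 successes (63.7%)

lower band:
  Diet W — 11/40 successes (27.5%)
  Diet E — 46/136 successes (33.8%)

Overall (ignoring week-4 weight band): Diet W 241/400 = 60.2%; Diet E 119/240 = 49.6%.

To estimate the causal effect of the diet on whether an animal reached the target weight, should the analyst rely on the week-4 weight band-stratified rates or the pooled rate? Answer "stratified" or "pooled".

pooled

Within every week-4 weight band level Diet E has the higher rate, yet pooled Diet W does — Simpson's reversal.
Week-4 weight band here is a post-treatment variable shaped by the diet; conditioning on it would introduce bias rather than remove it. The overall comparison is the causal one.
Pooled: Diet W 60.2% vs Diet E 49.6%; Diet W is higher overall.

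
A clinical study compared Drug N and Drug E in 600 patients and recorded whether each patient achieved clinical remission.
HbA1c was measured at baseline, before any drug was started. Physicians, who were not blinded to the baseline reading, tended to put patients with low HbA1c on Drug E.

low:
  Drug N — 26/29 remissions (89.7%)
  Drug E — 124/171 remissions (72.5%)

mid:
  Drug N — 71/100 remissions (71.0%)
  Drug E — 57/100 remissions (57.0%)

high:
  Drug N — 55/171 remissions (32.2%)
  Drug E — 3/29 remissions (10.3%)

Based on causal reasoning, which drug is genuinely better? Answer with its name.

The stratified and pooled comparisons disagree (Drug N wins within each HbA1c; Drug E wins overall), so the answer turns on the causal role of HbA1c.
HbA1c is set before the drug has any effect — it is not caused by the drug — and it independently drives the outcome. That makes it a confounder, so the causal comparison is within HbA1c levels.
Within each level — low: 89.7% vs 72.5%; mid: 71.0% vs 57.0%; high: 32.2% vs 10.3% — Drug N is higher every time.

Drug N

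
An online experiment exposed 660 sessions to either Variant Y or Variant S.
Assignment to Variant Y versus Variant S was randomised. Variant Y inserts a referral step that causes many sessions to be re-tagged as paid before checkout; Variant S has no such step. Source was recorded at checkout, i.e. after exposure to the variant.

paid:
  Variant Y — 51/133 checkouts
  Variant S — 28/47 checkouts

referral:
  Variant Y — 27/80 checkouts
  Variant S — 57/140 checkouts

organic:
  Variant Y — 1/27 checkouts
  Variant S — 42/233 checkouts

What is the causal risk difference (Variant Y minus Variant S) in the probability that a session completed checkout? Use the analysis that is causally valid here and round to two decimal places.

Because the variant influences traffic source, traffic source is a post-treatment mediator, not a confounder. Stratifying on it would bias the estimate; the causal effect is the crude pooled difference.
The causal difference is the pooled difference: 0.329 − 0.302 = +0.027.

+0.03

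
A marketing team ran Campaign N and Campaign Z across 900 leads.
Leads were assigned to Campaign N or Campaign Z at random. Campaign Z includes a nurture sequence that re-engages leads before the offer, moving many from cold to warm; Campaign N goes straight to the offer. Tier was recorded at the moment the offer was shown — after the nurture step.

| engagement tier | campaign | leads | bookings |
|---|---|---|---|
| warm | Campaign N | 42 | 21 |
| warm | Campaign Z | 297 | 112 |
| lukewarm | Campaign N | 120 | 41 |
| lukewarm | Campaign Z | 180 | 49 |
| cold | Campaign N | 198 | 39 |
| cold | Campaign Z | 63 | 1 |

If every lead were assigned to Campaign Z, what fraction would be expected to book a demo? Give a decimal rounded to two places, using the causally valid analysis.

0.30

Because the campaign influences engagement tier, engagement tier is a post-treatment mediator, not a confounder. Stratifying on it would bias the estimate; the causal effect is the crude pooled difference.
So P(outcome | do(Campaign Z)) is just the pooled rate for Campaign Z: 162/540 = 0.300.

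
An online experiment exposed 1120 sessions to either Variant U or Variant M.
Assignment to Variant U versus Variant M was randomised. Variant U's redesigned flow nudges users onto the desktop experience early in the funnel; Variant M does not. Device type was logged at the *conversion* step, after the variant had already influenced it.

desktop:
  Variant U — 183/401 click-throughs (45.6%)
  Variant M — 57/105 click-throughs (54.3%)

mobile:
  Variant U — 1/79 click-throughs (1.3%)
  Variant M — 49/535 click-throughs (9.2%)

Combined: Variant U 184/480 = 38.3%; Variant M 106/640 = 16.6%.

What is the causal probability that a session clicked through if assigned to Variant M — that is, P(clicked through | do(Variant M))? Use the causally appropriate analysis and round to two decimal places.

0.17

Because the variant influences device type, device type is a post-treatment mediator, not a confounder. Stratifying on it would bias the estimate; the causal effect is the crude pooled difference.
So P(outcome | do(Variant M)) is just the pooled rate for Variant M: 106/640 = 0.166.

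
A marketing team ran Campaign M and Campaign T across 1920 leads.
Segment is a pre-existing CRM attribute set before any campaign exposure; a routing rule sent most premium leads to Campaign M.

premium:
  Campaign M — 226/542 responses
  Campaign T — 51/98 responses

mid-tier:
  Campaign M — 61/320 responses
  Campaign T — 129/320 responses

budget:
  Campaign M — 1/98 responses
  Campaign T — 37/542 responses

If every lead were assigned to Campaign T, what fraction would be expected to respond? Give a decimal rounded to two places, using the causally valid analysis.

Since customer segment is a pre-existing factor (not a product of the campaign) and it affects the outcome on its own, it is a confounder. The stratified rates, not the pooled rate, identify the causal effect.
Standardising Campaign T to the population customer segment mix: 0.333·51/98 + 0.333·129/320 + 0.333·37/542 = 0.331.

0.33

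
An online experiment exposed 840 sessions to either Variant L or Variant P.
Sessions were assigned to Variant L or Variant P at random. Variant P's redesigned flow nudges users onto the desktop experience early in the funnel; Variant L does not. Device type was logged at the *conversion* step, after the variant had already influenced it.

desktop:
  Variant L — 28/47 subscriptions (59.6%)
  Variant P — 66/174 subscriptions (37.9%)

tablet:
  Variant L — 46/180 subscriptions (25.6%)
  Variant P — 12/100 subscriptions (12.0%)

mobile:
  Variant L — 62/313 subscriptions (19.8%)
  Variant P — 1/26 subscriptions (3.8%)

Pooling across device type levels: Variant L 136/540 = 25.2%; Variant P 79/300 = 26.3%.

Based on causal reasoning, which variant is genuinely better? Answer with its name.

Variant P

Device type is recorded after the variant and is itself shifted by it — it sits on the causal path from variant to outcome. Conditioning on a mediator would strip out part of the effect we want; the pooled comparison gives the total causal effect.
Pooled: Variant L 25.2% vs Variant P 26.3%; Variant P is higher overall.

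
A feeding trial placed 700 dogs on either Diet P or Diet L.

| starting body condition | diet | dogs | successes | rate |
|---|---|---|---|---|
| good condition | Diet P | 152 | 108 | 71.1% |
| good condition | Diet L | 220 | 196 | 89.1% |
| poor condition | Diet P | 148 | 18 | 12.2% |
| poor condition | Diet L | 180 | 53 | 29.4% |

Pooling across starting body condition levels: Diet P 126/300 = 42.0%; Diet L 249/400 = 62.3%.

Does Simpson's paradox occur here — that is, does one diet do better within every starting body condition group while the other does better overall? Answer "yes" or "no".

no

Within each starting body condition level (good condition 71.1% vs 89.1%; poor condition 12.2% vs 29.4%), Diet L has the higher rate every time. Pooled: 42.0% vs 62.3% — Diet L has the higher rate overall. They agree.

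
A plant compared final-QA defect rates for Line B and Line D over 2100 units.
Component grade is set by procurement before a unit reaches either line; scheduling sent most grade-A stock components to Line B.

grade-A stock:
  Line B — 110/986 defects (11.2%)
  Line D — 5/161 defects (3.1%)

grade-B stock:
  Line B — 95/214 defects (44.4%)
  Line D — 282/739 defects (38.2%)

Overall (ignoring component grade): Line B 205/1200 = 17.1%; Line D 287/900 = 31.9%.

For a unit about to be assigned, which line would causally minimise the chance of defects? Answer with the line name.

Component grade satisfies the back-door criterion: it is not a descendant of the line, and it blocks the spurious path from line to outcome. Adjusting for it (i.e., using the within-component grade rates) gives the causal effect.
Within each level — grade-A stock: 11.2% vs 3.1%; grade-B stock: 44.4% vs 38.2% — Line D is lower every time.

Line D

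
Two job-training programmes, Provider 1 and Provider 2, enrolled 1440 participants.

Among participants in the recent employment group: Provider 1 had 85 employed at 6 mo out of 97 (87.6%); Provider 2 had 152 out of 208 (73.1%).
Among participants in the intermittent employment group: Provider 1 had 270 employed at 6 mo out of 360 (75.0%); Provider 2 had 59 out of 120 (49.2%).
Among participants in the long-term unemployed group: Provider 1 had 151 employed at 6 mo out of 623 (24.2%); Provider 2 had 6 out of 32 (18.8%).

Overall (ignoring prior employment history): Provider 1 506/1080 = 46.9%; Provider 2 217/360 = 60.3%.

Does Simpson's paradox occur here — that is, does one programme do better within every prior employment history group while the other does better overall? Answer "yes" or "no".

yes

Within each prior employment history level (recent employment 87.6% vs 73.1%; intermittent employment 75.0% vs 49.2%; long-term unemployed 24.2% vs 18.8%), Provider 1 has the higher rate every time. Pooled: 46.9% vs 60.3% — Provider 2 has the higher rate overall. The two comparisons disagree.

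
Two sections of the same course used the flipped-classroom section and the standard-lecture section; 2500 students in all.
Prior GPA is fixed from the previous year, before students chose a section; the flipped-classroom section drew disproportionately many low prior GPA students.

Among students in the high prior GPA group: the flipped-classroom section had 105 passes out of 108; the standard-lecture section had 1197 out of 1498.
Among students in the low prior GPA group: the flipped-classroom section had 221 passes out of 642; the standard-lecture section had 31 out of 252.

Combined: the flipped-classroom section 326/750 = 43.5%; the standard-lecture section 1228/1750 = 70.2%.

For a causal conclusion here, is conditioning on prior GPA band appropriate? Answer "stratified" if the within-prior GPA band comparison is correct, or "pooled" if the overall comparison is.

Prior GPA band is set before the teaching method has any effect — it is not caused by the teaching method — and it independently drives the outcome. That makes it a confounder, so the causal comparison is within prior GPA band levels.
Within each level — high prior GPA: 97.2% vs 79.9%; low prior GPA: 34.4% vs 12.3% — the flipped-classroom section is higher every time.

stratified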